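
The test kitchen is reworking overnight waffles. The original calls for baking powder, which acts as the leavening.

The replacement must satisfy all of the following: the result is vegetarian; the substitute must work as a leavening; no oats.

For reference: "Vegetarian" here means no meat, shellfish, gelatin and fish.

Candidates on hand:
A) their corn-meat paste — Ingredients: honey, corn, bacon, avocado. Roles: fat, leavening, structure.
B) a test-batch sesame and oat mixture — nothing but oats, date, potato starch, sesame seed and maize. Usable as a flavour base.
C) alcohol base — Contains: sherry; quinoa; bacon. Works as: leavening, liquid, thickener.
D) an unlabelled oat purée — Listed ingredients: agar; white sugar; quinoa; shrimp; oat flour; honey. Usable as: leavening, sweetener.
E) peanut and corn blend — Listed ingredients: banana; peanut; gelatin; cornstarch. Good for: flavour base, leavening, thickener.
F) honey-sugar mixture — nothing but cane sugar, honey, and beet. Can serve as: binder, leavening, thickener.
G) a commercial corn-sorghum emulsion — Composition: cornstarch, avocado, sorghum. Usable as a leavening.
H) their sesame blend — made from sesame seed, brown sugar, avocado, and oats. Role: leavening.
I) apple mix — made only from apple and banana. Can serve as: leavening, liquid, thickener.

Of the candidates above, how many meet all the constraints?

A: has bacon, so not vegetarian — out
B: not usable as a leavening; has oats, so not oat-free — out
C: has bacon, so not vegetarian — reject
D: has shrimp, so not vegetarian; has oat flour, so not oat-free — no
E: has gelatin, so not vegetarian — out
F: vegetarian, no oats — OK
G: only cornstarch, sorghum, and avocado; none excluded — keep
H: has oats, so not oat-free — reject
I: only banana and apple; none excluded — keep

3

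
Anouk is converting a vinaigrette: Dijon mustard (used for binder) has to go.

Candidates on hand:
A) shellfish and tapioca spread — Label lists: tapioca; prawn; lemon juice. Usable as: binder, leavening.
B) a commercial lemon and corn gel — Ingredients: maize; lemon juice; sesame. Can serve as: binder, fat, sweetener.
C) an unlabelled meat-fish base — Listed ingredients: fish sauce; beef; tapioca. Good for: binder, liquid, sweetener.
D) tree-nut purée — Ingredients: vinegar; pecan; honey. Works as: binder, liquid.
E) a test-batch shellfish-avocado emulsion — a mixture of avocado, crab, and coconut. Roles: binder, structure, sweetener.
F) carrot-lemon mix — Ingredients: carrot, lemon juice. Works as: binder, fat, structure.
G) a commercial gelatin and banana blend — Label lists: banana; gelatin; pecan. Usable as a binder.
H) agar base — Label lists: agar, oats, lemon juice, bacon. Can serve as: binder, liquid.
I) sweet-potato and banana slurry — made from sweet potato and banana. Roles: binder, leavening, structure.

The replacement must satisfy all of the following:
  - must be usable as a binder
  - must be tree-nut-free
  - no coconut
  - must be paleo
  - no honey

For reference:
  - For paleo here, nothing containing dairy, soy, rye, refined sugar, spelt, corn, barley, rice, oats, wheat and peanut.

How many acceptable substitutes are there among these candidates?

A: works as a binder, paleo, no coconut — valid
B: has maize, so not paleo — no
C: works as a binder, no honey, paleo — valid
D: has honey, so not honey-free; has pecan, so not tree-nut-free — reject
E: has coconut, so not coconut-free — reject
F: only lemon juice and carrot; none excluded — keep
G: has pecan, so not tree-nut-free — no
H: has oats, so not paleo — no
I: works as a binder, no coconut, paleo — OK

4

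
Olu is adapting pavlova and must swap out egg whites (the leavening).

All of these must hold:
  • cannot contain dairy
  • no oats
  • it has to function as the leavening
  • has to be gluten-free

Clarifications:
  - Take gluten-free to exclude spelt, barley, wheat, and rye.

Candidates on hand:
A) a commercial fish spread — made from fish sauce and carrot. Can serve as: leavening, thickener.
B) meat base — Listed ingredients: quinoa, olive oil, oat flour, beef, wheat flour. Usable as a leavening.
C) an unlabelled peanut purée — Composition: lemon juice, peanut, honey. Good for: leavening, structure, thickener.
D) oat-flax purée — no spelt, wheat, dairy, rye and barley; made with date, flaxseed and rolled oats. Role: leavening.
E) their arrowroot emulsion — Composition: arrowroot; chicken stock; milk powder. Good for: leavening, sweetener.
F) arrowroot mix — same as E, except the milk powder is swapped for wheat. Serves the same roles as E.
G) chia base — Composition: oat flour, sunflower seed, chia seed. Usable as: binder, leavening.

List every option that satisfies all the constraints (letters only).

A: gluten-free, no oats — keep
B: has wheat flour, so not gluten-free; has oat flour, so not oat-free — out
C: gluten-free, no dairy — keep
D: has rolled oats, so not oat-free — out
E: has milk powder, so not dairy-free — out
F: has wheat, so not gluten-free — reject
G: has oat flour, so not oat-free — out

A, C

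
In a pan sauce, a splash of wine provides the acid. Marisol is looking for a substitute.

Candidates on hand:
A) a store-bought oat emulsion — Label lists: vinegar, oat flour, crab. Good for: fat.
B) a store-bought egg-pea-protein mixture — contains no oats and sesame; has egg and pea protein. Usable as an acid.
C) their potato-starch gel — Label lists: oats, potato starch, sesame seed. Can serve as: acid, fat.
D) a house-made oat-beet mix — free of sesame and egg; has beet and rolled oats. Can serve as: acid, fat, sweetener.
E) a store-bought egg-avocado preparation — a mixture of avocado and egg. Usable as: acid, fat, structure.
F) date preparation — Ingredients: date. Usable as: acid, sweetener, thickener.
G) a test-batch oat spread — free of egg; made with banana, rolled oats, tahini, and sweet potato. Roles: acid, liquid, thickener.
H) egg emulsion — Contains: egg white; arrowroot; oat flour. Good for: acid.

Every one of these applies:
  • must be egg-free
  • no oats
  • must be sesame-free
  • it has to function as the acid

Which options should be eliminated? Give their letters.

A, B, C, D, E, G, H

A: not usable as an acid; has oat flour, so not oat-free — reject
B: has egg, so not egg-free — no
C: has oats, so not oat-free; has sesame seed, so not sesame-free — reject
D: has rolled oats, so not oat-free — out
E: has egg, so not egg-free — no
F: only date; none excluded — OK
G: has rolled oats, so not oat-free; has tahini, so not sesame-free — reject
H: has oat flour, so not oat-free; has egg white, so not egg-free — no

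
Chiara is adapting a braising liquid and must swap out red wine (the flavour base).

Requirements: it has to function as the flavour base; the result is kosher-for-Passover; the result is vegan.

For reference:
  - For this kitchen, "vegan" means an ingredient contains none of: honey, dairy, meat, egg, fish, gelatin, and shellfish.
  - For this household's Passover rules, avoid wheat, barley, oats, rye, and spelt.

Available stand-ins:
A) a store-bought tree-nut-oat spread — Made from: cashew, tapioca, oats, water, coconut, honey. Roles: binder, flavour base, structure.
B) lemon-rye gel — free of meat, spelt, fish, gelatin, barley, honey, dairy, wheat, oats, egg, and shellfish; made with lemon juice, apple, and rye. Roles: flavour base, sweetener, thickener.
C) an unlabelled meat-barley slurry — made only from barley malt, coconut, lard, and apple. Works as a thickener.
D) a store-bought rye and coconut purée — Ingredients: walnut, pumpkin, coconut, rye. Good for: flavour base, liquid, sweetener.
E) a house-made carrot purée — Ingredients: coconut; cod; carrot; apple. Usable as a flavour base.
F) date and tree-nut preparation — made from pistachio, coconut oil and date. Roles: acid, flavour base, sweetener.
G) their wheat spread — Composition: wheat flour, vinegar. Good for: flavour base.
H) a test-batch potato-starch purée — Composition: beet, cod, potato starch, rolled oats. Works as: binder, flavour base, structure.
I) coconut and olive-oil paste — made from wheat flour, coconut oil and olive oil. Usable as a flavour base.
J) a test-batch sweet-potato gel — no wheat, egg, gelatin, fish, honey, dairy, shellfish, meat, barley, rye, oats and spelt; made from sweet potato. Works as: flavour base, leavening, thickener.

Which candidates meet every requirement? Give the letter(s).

A: has honey, so not vegan; has oats, so not kosher-for-Passover — out
B: has rye, so not kosher-for-Passover — reject
C: not usable as a flavour base; has lard, so not vegan (and 1 more) — no
D: has rye, so not kosher-for-Passover — reject
E: has cod, so not vegan — no
F: all constraints satisfied — valid
G: has wheat flour, so not kosher-for-Passover — reject
H: has cod, so not vegan; has rolled oats, so not kosher-for-Passover — out
I: has wheat flour, so not kosher-for-Passover — no
J: works as a flavour base, vegan, kosher-for-Passover — valid

F, J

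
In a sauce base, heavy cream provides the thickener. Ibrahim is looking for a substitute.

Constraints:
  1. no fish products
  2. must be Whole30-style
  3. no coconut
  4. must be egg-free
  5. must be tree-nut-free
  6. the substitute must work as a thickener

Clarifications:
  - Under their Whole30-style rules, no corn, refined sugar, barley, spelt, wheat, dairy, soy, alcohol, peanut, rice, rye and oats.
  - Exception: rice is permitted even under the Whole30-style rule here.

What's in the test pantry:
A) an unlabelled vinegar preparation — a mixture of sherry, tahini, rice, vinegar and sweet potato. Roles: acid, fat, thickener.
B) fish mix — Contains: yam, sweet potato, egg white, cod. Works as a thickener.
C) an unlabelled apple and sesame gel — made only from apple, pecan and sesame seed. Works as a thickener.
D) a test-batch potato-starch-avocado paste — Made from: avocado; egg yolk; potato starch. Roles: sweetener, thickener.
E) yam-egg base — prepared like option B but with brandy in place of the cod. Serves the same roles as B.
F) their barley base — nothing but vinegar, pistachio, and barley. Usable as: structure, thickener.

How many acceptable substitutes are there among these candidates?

A: has sherry, so not Whole30-style — out
B: has cod, so not fish-free; has egg white, so not egg-free — out
C: has pecan, so not tree-nut-free — no
D: has egg yolk, so not egg-free — no
E: has brandy, so not Whole30-style; has egg white, so not egg-free — no
F: has barley, so not Whole30-style; has pistachio, so not tree-nut-free — reject

0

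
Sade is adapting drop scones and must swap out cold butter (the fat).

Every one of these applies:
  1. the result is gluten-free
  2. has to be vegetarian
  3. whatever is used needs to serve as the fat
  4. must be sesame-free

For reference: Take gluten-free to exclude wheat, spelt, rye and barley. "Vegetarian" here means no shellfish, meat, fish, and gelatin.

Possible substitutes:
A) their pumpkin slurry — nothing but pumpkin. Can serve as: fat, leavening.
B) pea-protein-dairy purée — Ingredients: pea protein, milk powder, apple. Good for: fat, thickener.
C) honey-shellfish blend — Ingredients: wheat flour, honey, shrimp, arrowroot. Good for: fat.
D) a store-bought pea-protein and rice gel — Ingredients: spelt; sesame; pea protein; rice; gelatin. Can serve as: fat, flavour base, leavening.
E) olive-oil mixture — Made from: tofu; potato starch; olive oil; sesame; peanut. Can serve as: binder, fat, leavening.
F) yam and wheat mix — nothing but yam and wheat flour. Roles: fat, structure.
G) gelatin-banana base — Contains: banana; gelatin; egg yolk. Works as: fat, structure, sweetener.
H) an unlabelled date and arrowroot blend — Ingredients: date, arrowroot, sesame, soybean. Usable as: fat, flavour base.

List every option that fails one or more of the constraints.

C, D, E, F, G, H

A: only pumpkin; none excluded — valid
B: every rule checks out — valid
C: has wheat flour, so not gluten-free; has shrimp, so not vegetarian — no
D: has spelt, so not gluten-free; has gelatin, so not vegetarian (and 1 more) — reject
E: has sesame, so not sesame-free — out
F: has wheat flour, so not gluten-free — out
G: has gelatin, so not vegetarian — reject
H: has sesame, so not sesame-free — out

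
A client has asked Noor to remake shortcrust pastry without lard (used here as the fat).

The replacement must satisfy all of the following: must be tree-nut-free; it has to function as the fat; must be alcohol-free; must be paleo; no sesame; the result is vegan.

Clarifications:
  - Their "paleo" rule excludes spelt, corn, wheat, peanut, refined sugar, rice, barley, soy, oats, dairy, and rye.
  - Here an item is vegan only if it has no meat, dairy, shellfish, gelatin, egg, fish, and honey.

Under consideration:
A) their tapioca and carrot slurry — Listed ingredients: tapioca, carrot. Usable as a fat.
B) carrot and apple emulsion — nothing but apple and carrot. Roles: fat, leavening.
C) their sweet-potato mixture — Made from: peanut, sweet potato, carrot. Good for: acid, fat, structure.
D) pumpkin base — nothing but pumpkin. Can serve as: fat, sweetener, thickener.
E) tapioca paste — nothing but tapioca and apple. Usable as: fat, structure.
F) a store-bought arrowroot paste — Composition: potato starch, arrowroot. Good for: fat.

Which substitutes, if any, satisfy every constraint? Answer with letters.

A, B, D, E, F

A: paleo, vegan — OK
B: only apple and carrot; none excluded — OK
C: has peanut, so not paleo — no
D: every rule checks out — valid
E: every rule checks out — OK
F: works as a fat, no alcohol, vegan — keep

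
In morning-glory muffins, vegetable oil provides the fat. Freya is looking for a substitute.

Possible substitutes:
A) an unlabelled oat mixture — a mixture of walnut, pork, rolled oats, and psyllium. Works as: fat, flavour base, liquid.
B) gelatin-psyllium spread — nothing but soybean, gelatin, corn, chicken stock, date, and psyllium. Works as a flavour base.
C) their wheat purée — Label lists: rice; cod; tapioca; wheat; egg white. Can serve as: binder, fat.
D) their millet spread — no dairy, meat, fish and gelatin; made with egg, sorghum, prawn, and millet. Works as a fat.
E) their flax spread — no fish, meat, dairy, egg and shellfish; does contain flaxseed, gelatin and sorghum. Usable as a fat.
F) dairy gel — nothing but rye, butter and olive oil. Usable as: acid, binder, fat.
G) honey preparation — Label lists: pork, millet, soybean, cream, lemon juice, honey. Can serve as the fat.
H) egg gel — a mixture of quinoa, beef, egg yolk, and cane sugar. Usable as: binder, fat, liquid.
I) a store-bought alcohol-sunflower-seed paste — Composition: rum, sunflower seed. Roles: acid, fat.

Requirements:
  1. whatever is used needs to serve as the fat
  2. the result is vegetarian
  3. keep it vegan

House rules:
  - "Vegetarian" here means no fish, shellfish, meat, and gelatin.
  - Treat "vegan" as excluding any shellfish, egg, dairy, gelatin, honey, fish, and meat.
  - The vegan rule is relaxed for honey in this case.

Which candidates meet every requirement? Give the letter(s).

I

A: has pork, so not vegetarian; has pork, so not vegan — no
B: not usable as a fat; has gelatin, so not vegetarian (and 1 more) — reject
C: has cod, so not vegetarian; has egg white, so not vegan — out
D: has prawn, so not vegetarian; has egg, so not vegan — no
E: has gelatin, so not vegetarian; has gelatin, so not vegan — no
F: has butter, so not vegan — no
G: has pork, so not vegetarian; has cream, so not vegan — out
H: has beef, so not vegetarian; has egg yolk, so not vegan — no
I: works as a fat, vegetarian, vegan — keep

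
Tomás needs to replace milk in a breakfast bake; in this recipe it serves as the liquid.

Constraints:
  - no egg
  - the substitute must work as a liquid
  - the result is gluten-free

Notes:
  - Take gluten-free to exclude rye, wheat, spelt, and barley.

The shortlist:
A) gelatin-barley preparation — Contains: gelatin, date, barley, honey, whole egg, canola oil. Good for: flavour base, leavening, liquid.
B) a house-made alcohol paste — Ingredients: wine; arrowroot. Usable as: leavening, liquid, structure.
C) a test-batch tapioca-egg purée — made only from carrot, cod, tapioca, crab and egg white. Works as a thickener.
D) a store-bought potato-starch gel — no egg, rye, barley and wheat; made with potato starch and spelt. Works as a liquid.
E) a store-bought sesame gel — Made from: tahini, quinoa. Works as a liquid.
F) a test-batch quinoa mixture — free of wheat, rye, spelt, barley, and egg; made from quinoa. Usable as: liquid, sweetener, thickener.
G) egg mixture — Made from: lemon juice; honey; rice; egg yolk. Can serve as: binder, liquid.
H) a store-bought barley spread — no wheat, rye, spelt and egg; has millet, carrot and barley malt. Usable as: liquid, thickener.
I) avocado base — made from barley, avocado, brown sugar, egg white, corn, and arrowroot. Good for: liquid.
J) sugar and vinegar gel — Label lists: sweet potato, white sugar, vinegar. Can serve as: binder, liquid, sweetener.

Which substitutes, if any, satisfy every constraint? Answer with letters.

A: has barley, so not gluten-free; has whole egg, so not egg-free — out
B: only wine and arrowroot; none excluded — OK
C: not usable as a liquid; has egg white, so not egg-free — out
D: has spelt, so not gluten-free — reject
E: only tahini and quinoa; none excluded — keep
F: gluten-free, no egg — OK
G: has egg yolk, so not egg-free — no
H: has barley malt, so not gluten-free — no
I: has barley, so not gluten-free; has egg white, so not egg-free — out
J: only white sugar, sweet potato, and vinegar; none excluded — valid

B, E, F, J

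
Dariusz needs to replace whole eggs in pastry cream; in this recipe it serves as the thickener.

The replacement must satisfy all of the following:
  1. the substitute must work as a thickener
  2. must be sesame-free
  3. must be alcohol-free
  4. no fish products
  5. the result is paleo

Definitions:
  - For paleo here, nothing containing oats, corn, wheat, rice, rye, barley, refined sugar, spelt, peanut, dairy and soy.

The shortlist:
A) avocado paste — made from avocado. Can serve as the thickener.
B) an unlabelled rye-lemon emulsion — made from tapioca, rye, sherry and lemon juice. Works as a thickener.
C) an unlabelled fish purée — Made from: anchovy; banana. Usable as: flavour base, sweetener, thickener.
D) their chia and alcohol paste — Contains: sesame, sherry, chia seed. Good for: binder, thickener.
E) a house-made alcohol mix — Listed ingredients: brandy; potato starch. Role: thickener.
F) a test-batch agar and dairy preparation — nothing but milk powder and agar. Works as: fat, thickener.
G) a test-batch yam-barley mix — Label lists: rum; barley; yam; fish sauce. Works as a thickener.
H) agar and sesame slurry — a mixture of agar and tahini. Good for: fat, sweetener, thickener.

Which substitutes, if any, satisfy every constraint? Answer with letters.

A: only avocado; none excluded — OK
B: has rye, so not paleo; has sherry, so not alcohol-free — out
C: has anchovy, so not fish-free — reject
D: has sesame, so not sesame-free; has sherry, so not alcohol-free — out
E: has brandy, so not alcohol-free — reject
F: has milk powder, so not paleo — no
G: has barley, so not paleo; has fish sauce, so not fish-free (and 1 more) — reject
H: has tahini, so not sesame-free — out

A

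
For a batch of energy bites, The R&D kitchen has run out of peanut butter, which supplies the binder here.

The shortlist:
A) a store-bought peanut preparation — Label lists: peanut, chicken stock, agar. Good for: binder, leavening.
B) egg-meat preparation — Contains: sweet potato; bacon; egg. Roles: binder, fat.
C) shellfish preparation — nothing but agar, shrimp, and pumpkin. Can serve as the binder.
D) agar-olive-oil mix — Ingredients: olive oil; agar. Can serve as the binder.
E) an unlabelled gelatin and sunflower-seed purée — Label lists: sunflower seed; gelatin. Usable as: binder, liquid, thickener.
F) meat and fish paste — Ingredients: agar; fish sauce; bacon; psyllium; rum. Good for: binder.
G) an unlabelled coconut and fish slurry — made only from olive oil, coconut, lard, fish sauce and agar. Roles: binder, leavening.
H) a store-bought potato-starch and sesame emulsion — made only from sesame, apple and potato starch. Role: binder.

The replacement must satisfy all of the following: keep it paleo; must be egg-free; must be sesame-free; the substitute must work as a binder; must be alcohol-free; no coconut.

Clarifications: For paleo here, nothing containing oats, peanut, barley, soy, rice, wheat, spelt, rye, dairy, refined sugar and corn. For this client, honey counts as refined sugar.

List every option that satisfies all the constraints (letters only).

A: has peanut, so not paleo — no
B: has egg, so not egg-free — no
C: only shrimp, pumpkin, and agar; none excluded — OK
D: nothing on the exclusion list — valid
E: only gelatin and sunflower seed; none excluded — OK
F: has rum, so not alcohol-free — out
G: has coconut, so not coconut-free — no
H: has sesame, so not sesame-free — out

C, D, E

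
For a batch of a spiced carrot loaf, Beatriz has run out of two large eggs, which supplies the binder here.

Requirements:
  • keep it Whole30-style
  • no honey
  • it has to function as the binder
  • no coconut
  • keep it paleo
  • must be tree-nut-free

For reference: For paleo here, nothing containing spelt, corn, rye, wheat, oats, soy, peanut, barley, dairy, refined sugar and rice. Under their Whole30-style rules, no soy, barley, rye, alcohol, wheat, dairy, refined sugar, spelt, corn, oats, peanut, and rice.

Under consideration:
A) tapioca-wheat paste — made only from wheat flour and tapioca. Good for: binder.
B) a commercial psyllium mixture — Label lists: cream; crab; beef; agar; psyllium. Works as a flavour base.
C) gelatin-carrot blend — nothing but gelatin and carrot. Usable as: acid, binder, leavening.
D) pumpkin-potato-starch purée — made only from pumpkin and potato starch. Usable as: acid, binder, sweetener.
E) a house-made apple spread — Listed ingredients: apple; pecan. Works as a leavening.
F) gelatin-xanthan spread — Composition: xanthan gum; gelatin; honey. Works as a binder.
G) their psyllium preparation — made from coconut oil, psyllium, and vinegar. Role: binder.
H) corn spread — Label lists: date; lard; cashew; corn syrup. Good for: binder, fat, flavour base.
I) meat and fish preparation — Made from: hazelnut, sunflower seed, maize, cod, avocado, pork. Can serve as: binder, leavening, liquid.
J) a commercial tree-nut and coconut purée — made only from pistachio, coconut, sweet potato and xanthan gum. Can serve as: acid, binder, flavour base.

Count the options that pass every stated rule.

2

A: has wheat flour, so not paleo; has wheat flour, so not Whole30-style — out
B: not usable as a binder; has cream, so not paleo (and 1 more) — no
C: only gelatin and carrot; none excluded — valid
D: works as a binder, no honey, no coconut — keep
E: not usable as a binder; has pecan, so not tree-nut-free — no
F: has honey, so not honey-free — no
G: has coconut oil, so not coconut-free — reject
H: has corn syrup, so not paleo; has corn syrup, so not Whole30-style (and 1 more) — reject
I: has maize, so not paleo; has maize, so not Whole30-style (and 1 more) — no
J: has pistachio, so not tree-nut-free; has coconut, so not coconut-free — out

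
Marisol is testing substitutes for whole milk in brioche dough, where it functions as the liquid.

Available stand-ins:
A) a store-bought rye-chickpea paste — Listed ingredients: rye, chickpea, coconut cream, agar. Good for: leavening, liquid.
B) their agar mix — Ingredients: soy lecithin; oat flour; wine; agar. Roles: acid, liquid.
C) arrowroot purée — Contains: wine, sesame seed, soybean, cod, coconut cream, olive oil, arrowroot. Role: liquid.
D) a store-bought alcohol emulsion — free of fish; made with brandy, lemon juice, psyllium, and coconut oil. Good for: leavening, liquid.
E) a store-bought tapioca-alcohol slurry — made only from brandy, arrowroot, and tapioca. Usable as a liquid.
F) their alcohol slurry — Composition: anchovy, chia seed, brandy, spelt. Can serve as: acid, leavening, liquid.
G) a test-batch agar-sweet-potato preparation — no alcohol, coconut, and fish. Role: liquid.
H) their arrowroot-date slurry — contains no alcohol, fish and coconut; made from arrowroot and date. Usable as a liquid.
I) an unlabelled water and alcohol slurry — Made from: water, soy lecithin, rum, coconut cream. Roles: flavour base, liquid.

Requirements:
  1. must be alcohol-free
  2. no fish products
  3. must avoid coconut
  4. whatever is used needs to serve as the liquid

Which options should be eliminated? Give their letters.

A, B, C, D, E, F, I

A: has coconut cream, so not coconut-free — reject
B: has wine, so not alcohol-free — out
C: has coconut cream, so not coconut-free; has wine, so not alcohol-free (and 1 more) — out
D: has coconut oil, so not coconut-free; has brandy, so not alcohol-free — no
E: has brandy, so not alcohol-free — no
F: has brandy, so not alcohol-free; has anchovy, so not fish-free — out
G: all constraints satisfied — keep
H: no coconut, no fish — valid
I: has coconut cream, so not coconut-free; has rum, so not alcohol-free — reject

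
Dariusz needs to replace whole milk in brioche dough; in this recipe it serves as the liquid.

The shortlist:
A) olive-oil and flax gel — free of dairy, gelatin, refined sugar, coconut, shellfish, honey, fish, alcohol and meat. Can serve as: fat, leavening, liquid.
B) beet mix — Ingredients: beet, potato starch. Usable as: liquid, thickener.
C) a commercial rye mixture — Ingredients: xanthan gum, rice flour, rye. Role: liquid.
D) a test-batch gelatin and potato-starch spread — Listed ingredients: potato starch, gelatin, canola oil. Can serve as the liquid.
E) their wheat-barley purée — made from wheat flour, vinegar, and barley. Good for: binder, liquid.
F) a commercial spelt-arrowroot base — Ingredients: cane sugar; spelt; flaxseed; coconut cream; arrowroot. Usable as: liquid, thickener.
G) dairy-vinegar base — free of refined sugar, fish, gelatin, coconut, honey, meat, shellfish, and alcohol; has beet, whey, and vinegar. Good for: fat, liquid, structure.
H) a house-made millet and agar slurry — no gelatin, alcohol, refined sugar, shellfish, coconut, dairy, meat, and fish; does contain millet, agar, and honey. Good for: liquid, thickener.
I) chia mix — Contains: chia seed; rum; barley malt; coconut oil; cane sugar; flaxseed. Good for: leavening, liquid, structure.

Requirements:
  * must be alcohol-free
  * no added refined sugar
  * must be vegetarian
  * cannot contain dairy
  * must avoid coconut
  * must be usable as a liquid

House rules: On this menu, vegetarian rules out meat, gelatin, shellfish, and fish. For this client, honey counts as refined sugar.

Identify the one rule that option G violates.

usable as a liquid: satisfied
vegetarian: satisfied
coconut-free: satisfied
dairy-free: has whey — fails
no-added-sugar: satisfied
alcohol-free: satisfied

dairy-free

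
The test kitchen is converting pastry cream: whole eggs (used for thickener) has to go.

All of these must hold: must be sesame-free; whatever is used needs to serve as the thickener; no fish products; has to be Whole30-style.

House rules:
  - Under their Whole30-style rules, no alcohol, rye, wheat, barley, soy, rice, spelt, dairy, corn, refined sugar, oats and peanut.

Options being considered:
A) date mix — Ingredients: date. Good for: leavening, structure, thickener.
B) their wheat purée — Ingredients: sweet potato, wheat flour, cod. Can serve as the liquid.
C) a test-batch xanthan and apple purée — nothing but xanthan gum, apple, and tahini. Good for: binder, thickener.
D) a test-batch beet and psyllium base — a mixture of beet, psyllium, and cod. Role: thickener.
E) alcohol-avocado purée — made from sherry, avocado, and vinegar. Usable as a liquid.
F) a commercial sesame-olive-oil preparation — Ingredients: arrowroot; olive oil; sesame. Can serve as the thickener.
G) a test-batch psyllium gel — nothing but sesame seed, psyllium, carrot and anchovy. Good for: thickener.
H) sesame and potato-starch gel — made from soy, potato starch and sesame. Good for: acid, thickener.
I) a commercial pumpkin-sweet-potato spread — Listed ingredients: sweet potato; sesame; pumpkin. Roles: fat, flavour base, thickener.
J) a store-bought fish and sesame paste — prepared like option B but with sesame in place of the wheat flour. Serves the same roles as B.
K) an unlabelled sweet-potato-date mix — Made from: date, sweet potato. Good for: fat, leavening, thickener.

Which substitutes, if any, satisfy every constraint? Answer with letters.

A, K

A: works as a thickener, no sesame, no fish — keep
B: not usable as a thickener; has wheat flour, so not Whole30-style (and 1 more) — reject
C: has tahini, so not sesame-free — out
D: has cod, so not fish-free — reject
E: not usable as a thickener; has sherry, so not Whole30-style — out
F: has sesame, so not sesame-free — reject
G: has sesame seed, so not sesame-free; has anchovy, so not fish-free — no
H: has soy, so not Whole30-style; has sesame, so not sesame-free — out
I: has sesame, so not sesame-free — reject
J: not usable as a thickener; has sesame, so not sesame-free (and 1 more) — no
K: all constraints satisfied — OK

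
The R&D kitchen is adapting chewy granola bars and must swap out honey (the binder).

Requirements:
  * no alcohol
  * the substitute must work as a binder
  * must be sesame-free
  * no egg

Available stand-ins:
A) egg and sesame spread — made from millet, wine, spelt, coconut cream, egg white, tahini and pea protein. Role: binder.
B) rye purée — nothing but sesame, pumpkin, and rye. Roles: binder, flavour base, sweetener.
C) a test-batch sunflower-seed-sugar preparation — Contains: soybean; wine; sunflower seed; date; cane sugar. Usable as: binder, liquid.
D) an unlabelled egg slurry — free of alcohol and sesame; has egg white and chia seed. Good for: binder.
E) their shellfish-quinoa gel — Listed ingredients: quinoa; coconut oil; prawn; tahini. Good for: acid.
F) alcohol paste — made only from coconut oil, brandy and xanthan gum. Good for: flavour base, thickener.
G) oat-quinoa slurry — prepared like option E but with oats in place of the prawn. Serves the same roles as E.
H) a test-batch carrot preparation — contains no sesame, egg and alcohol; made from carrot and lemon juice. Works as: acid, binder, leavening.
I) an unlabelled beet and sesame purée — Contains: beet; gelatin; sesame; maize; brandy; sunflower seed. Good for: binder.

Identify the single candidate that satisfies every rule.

A: has egg white, so not egg-free; has tahini, so not sesame-free (and 1 more) — out
B: has sesame, so not sesame-free — no
C: has wine, so not alcohol-free — no
D: has egg white, so not egg-free — no
E: not usable as a binder; has tahini, so not sesame-free — out
F: not usable as a binder; has brandy, so not alcohol-free — out
G: not usable as a binder; has tahini, so not sesame-free — no
H: all constraints satisfied — valid
I: has sesame, so not sesame-free; has brandy, so not alcohol-free — no

H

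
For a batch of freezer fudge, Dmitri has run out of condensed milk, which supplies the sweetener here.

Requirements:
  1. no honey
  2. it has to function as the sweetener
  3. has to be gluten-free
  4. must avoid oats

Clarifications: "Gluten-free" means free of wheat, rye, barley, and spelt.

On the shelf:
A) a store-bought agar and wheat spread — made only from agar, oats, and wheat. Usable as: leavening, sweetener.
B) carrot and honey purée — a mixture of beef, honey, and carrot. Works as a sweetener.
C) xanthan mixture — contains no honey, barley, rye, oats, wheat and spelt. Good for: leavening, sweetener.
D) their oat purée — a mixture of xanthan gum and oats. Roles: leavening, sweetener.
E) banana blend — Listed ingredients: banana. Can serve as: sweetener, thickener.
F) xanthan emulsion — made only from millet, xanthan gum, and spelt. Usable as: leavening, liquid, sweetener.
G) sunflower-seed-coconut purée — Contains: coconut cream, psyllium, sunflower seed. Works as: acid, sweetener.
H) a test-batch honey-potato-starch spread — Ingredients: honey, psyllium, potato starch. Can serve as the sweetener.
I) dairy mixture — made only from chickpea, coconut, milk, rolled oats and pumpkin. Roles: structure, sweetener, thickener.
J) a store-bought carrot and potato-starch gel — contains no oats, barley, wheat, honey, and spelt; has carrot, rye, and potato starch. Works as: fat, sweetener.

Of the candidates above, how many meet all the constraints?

A: has wheat, so not gluten-free; has oats, so not oat-free — out
B: has honey, so not honey-free — no
C: works as a sweetener, gluten-free, no oats — keep
D: has oats, so not oat-free — reject
E: no oats, no honey — OK
F: has spelt, so not gluten-free — out
G: nothing on the exclusion list — keep
H: has honey, so not honey-free — out
I: has rolled oats, so not oat-free — no
J: has rye, so not gluten-free — out

3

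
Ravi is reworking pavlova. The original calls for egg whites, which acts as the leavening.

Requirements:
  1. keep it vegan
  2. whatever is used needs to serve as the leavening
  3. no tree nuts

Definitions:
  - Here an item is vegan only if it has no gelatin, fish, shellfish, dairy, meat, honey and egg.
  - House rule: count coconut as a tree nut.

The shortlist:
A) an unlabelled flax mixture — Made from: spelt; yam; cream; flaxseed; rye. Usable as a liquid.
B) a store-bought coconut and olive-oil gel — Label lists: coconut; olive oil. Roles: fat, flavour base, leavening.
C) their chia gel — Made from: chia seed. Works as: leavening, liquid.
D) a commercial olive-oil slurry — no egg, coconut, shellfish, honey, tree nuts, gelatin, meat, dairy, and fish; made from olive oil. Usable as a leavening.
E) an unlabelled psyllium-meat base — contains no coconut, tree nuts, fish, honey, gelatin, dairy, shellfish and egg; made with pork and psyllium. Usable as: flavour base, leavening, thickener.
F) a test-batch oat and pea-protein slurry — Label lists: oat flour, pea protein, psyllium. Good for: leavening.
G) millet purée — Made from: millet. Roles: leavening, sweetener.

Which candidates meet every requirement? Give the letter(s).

C, D, F, G

A: not usable as a leavening; has cream, so not vegan — reject
B: has coconut, so not tree-nut-free — out
C: works as a leavening, vegan, tree-nut-free — OK
D: tree-nut-free, vegan — valid
E: has pork, so not vegan — reject
F: only oat flour, psyllium and pea protein; none excluded — OK
G: only millet; none excluded — keep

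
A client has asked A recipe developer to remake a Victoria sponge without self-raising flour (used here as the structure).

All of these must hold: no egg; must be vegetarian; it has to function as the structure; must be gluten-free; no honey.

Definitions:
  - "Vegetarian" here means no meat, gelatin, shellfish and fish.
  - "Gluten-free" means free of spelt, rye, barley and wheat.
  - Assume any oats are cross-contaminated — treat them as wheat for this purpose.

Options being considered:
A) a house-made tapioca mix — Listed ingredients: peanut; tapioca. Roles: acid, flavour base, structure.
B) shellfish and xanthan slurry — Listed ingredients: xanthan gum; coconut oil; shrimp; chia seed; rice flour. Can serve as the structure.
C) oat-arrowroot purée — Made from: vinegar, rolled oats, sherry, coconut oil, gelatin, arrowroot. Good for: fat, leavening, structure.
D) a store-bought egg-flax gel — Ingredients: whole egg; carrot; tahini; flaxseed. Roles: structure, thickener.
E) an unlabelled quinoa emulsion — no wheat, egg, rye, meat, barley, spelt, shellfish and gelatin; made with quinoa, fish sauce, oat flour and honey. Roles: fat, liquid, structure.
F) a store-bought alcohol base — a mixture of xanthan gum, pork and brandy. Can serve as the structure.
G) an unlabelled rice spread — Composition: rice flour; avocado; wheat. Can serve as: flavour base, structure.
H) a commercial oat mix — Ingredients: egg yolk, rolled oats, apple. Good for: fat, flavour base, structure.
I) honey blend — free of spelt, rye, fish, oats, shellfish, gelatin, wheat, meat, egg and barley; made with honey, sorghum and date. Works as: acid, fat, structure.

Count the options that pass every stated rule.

A: all constraints satisfied — keep
B: has shrimp, so not vegetarian — no
C: has gelatin, so not vegetarian; has rolled oats, so not gluten-free — reject
D: has whole egg, so not egg-free — reject
E: has fish sauce, so not vegetarian; has oat flour, so not gluten-free (and 1 more) — no
F: has pork, so not vegetarian — reject
G: has wheat, so not gluten-free — reject
H: has rolled oats, so not gluten-free; has egg yolk, so not egg-free — out
I: has honey, so not honey-free — reject

1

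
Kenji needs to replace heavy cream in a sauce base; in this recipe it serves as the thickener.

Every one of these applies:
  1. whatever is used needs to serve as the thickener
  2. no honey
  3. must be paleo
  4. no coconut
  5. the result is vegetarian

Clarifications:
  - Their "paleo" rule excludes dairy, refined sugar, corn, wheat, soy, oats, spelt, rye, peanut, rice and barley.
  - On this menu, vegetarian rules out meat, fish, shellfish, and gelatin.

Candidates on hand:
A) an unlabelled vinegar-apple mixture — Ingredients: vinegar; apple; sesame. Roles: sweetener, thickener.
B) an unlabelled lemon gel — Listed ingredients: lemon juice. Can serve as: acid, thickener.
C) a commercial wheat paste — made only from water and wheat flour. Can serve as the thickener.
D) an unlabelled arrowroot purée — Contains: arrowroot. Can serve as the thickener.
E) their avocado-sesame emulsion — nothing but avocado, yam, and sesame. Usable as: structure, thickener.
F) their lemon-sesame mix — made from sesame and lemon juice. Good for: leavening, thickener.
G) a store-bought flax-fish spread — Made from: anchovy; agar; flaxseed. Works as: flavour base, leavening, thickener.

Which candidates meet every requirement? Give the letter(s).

A, B, D, E, F

A: all constraints satisfied — keep
B: every rule checks out — valid
C: has wheat flour, so not paleo — out
D: nothing on the exclusion list — OK
E: only sesame, yam and avocado; none excluded — valid
F: every rule checks out — OK
G: has anchovy, so not vegetarian — reject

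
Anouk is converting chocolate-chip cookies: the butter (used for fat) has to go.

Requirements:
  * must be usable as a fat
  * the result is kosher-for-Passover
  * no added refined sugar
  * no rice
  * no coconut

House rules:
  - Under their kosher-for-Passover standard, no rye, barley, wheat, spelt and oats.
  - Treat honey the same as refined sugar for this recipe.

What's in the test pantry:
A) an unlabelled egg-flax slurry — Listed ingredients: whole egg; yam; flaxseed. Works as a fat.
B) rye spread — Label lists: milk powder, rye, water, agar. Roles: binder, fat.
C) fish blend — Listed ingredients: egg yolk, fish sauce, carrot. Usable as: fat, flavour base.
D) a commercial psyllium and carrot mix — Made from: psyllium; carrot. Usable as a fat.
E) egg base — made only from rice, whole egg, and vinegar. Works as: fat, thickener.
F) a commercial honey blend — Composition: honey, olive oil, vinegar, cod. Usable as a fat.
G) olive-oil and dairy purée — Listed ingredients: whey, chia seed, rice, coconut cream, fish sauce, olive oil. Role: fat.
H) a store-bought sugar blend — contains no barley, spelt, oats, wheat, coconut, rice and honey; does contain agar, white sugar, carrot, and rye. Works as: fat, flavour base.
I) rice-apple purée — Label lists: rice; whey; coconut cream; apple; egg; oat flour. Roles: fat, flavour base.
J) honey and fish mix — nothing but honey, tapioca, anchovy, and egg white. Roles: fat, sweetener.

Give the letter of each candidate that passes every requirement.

A, C, D

A: only whole egg, yam, and flaxseed; none excluded — keep
B: has rye, so not kosher-for-Passover — reject
C: only egg yolk, fish sauce, and carrot; none excluded — OK
D: nothing on the exclusion list — keep
E: has rice, so not rice-free — no
F: has honey, so not no-added-sugar — no
G: has rice, so not rice-free; has coconut cream, so not coconut-free — no
H: has rye, so not kosher-for-Passover; has white sugar, so not no-added-sugar — out
I: has oat flour, so not kosher-for-Passover; has rice, so not rice-free (and 1 more) — no
J: has honey, so not no-added-sugar — no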